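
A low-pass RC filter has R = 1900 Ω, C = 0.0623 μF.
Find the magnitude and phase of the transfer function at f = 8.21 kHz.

Step 1 — Angular frequency: ω = 2π·8210 = 5.158e+04 rad/s.
Step 2 — Transfer function: H(jω) = 1/(1 + jωRC).
Step 3 — Denominator: 1 + jωRC = 1 + j·5.158e+04·1900·6.23e-08 = 1 + j6.106.
Step 4 — H = 0.02612 - j0.1595.
Step 5 — Magnitude: |H| = 0.1616 (-15.8 dB); phase: φ = -80.7°.

|H| = 0.1616 (-15.8 dB), φ = -80.7°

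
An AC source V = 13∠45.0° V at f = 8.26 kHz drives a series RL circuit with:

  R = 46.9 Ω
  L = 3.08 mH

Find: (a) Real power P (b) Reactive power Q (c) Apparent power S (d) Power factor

Step 1 — Angular frequency: ω = 2π·f = 2π·8260 = 5.19e+04 rad/s.
Step 2 — Component impedances:
  R: Z = R = 46.9 Ω
  L: Z = jωL = j·5.19e+04·0.00308 = 0 + j159.8 Ω
Step 3 — Series combination: Z_total = R + L = 46.9 + j159.8 Ω = 166.6∠73.6° Ω.
Step 4 — Source phasor: V = 13∠45.0° V = 9.192 + j9.192 V.
Step 5 — Current: I = V / Z = 0.06848 - j0.03741 A = 0.07804∠-28.6° A.
Step 6 — Complex power: S = V·I* = 0.2856 + j0.9734 VA.
Step 7 — Real power: P = Re(S) = 0.2856 W.
Step 8 — Reactive power: Q = Im(S) = 0.9734 VAR.
Step 9 — Apparent power: |S| = 1.014 VA.
Step 10 — Power factor: PF = P/|S| = 0.2815 (lagging).

(a) P = 0.2856 W  (b) Q = 0.9734 VAR  (c) S = 1.014 VA  (d) PF = 0.2815 (lagging)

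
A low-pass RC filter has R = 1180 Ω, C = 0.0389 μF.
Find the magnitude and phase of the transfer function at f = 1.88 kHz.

Step 1 — Angular frequency: ω = 2π·1880 = 1.181e+04 rad/s.
Step 2 — Transfer function: H(jω) = 1/(1 + jωRC).
Step 3 — Denominator: 1 + jωRC = 1 + j·1.181e+04·1180·3.89e-08 = 1 + j0.5422.
Step 4 — H = 0.7728 - j0.419.
Step 5 — Magnitude: |H| = 0.8791 (-1.1 dB); phase: φ = -28.5°.

|H| = 0.8791 (-1.1 dB), φ = -28.5°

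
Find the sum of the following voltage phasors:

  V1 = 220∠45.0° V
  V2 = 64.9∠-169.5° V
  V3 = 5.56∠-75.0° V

Step 1 — Convert each phasor to rectangular form:
  V1 = 220·(cos(45.0°) + j·sin(45.0°)) = 155.6 + j155.6 V
  V2 = 64.9·(cos(-169.5°) + j·sin(-169.5°)) = -63.81 - j11.83 V
  V3 = 5.56·(cos(-75.0°) + j·sin(-75.0°)) = 1.439 - j5.371 V
Step 2 — Sum components: V_total = 93.19 + j138.4 V.
Step 3 — Convert to polar: |V_total| = 166.8 V, ∠V_total = 56.0°.

V_total = 166.8∠56.0° V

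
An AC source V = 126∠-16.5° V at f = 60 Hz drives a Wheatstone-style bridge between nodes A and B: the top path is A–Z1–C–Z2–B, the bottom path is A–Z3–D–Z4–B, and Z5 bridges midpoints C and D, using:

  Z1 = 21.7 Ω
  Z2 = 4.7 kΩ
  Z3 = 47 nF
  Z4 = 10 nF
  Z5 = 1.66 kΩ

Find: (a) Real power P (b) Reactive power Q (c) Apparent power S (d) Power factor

Step 1 — Angular frequency: ω = 2π·f = 2π·60 = 377 rad/s.
Step 2 — Component impedances:
  Z1: Z = R = 21.7 Ω
  Z2: Z = R = 4700 Ω
  Z3: Z = 1/(jωC) = -j/(ω·C) = 0 - j5.644e+04 Ω
  Z4: Z = 1/(jωC) = -j/(ω·C) = 0 - j2.653e+05 Ω
  Z5: Z = R = 1660 Ω
Step 3 — Bridge requires nodal analysis (the Z5 bridge couples midpoints C and D, so the two paths cannot be reduced to a simple series/parallel combination). Setting node B to ground and injecting 1 A at node A, the 3-node admittance system at A, C, D solves to V_A = Z_AB = 4720 - j83.22 Ω = 4720∠-1.0° Ω.
Step 4 — Source phasor: V = 126∠-16.5° V = 120.8 - j35.79 V.
Step 5 — Current: I = V / Z = 0.02572 - j0.007129 A = 0.02669∠-15.5° A.
Step 6 — Complex power: S = V·I* = 3.363 - j0.0593 VA.
Step 7 — Real power: P = Re(S) = 3.363 W.
Step 8 — Reactive power: Q = Im(S) = -0.0593 VAR.
Step 9 — Apparent power: |S| = 3.363 VA.
Step 10 — Power factor: PF = P/|S| = 0.9998 (leading).

(a) P = 3.363 W  (b) Q = -0.0593 VAR  (c) S = 3.363 VA  (d) PF = 0.9998 (leading)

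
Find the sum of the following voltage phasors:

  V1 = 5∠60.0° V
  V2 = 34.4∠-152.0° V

Step 1 — Convert each phasor to rectangular form:
  V1 = 5·(cos(60.0°) + j·sin(60.0°)) = 2.5 + j4.33 V
  V2 = 34.4·(cos(-152.0°) + j·sin(-152.0°)) = -30.37 - j16.15 V
Step 2 — Sum components: V_total = -27.87 - j11.82 V.
Step 3 — Convert to polar: |V_total| = 30.28 V, ∠V_total = -157.0°.

V_total = 30.28∠-157.0° V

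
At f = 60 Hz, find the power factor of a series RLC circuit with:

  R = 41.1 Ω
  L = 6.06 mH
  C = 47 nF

Step 1 — Angular frequency: ω = 2π·f = 2π·60 = 377 rad/s.
Step 2 — Component impedances:
  R: Z = R = 41.1 Ω
  L: Z = jωL = j·377·0.00606 = 0 + j2.285 Ω
  C: Z = 1/(jωC) = -j/(ω·C) = 0 - j5.644e+04 Ω
Step 3 — Series combination: Z_total = R + L + C = 41.1 - j5.644e+04 Ω = 5.644e+04∠-90.0° Ω.
Step 4 — Power factor: PF = cos(φ) = Re(Z)/|Z| = 41.1/56436 = 0.0007283.
Step 5 — Type: Im(Z) = -5.644e+04 ⇒ leading (phase φ = -90.0°).

PF = 0.0007283 (leading, φ = -90.0°)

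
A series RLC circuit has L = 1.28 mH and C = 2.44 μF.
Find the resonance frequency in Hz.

Step 1 — Resonance condition Im(Z)=0 gives ω₀ = 1/√(LC).
Step 2 — ω₀ = 1/√(0.00128·2.44e-06) = 1.789e+04 rad/s.
Step 3 — f₀ = ω₀/(2π) = 2848 Hz.

f₀ = 2848 Hz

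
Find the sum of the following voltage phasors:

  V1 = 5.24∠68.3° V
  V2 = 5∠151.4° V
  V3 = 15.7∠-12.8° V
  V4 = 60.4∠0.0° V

Step 1 — Convert each phasor to rectangular form:
  V1 = 5.24·(cos(68.3°) + j·sin(68.3°)) = 1.937 + j4.869 V
  V2 = 5·(cos(151.4°) + j·sin(151.4°)) = -4.39 + j2.393 V
  V3 = 15.7·(cos(-12.8°) + j·sin(-12.8°)) = 15.31 - j3.478 V
  V4 = 60.4·(cos(0.0°) + j·sin(0.0°)) = 60.4 V
Step 2 — Sum components: V_total = 73.26 + j3.784 V.
Step 3 — Convert to polar: |V_total| = 73.36 V, ∠V_total = 3.0°.

V_total = 73.36∠3.0° V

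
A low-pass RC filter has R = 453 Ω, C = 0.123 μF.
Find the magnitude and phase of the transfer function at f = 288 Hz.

Step 1 — Angular frequency: ω = 2π·288 = 1810 rad/s.
Step 2 — Transfer function: H(jω) = 1/(1 + jωRC).
Step 3 — Denominator: 1 + jωRC = 1 + j·1810·453·1.23e-07 = 1 + j0.1008.
Step 4 — H = 0.9899 - j0.09981.
Step 5 — Magnitude: |H| = 0.995 (-0.0 dB); phase: φ = -5.8°.

|H| = 0.995 (-0.0 dB), φ = -5.8°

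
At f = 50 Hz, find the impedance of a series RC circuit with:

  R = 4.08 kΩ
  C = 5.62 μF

Step 1 — Angular frequency: ω = 2π·f = 2π·50 = 314.2 rad/s.
Step 2 — Component impedances:
  R: Z = R = 4080 Ω
  C: Z = 1/(jωC) = -j/(ω·C) = 0 - j566.4 Ω
Step 3 — Series combination: Z_total = R + C = 4080 - j566.4 Ω = 4119∠-7.9° Ω.

Z = 4080 - j566.4 Ω = 4119∠-7.9° Ω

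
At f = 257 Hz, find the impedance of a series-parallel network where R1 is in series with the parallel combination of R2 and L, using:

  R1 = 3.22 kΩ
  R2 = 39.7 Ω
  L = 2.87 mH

Step 1 — Angular frequency: ω = 2π·f = 2π·257 = 1615 rad/s.
Step 2 — Component impedances:
  R1: Z = R = 3220 Ω
  R2: Z = R = 39.7 Ω
  L: Z = jωL = j·1615·0.00287 = 0 + j4.634 Ω
Step 3 — Parallel branch: R2 || L = 1/(1/R2 + 1/L) = 0.5337 + j4.572 Ω.
Step 4 — Series with R1: Z_total = R1 + (R2 || L) = 3221 + j4.572 Ω = 3221∠0.1° Ω.

Z = 3221 + j4.572 Ω = 3221∠0.1° Ω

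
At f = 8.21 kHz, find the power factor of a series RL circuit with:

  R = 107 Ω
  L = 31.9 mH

Step 1 — Angular frequency: ω = 2π·f = 2π·8210 = 5.158e+04 rad/s.
Step 2 — Component impedances:
  R: Z = R = 107 Ω
  L: Z = jωL = j·5.158e+04·0.0319 = 0 + j1646 Ω
Step 3 — Series combination: Z_total = R + L = 107 + j1646 Ω = 1649∠86.3° Ω.
Step 4 — Power factor: PF = cos(φ) = Re(Z)/|Z| = 107/1649 = 0.06489.
Step 5 — Type: Im(Z) = 1646 ⇒ lagging (phase φ = 86.3°).

PF = 0.06489 (lagging, φ = 86.3°)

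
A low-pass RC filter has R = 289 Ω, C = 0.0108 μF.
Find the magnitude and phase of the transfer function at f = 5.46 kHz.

Step 1 — Angular frequency: ω = 2π·5460 = 3.431e+04 rad/s.
Step 2 — Transfer function: H(jω) = 1/(1 + jωRC).
Step 3 — Denominator: 1 + jωRC = 1 + j·3.431e+04·289·1.08e-08 = 1 + j0.1071.
Step 4 — H = 0.9887 - j0.1059.
Step 5 — Magnitude: |H| = 0.9943 (-0.0 dB); phase: φ = -6.1°.

|H| = 0.9943 (-0.0 dB), φ = -6.1°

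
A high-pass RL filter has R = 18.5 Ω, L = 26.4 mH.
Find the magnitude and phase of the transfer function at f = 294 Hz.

Step 1 — Angular frequency: ω = 2π·294 = 1847 rad/s.
Step 2 — Transfer function: H(jω) = jωL/(R + jωL).
Step 3 — Numerator jωL = j·48.77; denominator R + jωL = 18.5 + j48.77.
Step 4 — H = 0.8742 + j0.3316.
Step 5 — Magnitude: |H| = 0.935 (-0.6 dB); phase: φ = 20.8°.

|H| = 0.935 (-0.6 dB), φ = 20.8°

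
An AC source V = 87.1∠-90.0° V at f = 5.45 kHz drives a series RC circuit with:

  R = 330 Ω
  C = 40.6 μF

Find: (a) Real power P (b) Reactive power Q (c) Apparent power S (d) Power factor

Step 1 — Angular frequency: ω = 2π·f = 2π·5450 = 3.424e+04 rad/s.
Step 2 — Component impedances:
  R: Z = R = 330 Ω
  C: Z = 1/(jωC) = -j/(ω·C) = 0 - j0.7193 Ω
Step 3 — Series combination: Z_total = R + C = 330 - j0.7193 Ω = 330∠-0.1° Ω.
Step 4 — Source phasor: V = 87.1∠-90.0° V = 0 - j87.1 V.
Step 5 — Current: I = V / Z = 0.0005753 - j0.2639 A = 0.2639∠-89.9° A.
Step 6 — Complex power: S = V·I* = 22.99 - j0.05011 VA.
Step 7 — Real power: P = Re(S) = 22.99 W.
Step 8 — Reactive power: Q = Im(S) = -0.05011 VAR.
Step 9 — Apparent power: |S| = 22.99 VA.
Step 10 — Power factor: PF = P/|S| = 1 (leading).

(a) P = 22.99 W  (b) Q = -0.05011 VAR  (c) S = 22.99 VA  (d) PF = 1 (leading)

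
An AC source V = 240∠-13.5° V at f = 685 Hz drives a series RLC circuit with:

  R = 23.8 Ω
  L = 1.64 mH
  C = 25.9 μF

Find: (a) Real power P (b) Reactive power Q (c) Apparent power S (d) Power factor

Step 1 — Angular frequency: ω = 2π·f = 2π·685 = 4304 rad/s.
Step 2 — Component impedances:
  R: Z = R = 23.8 Ω
  L: Z = jωL = j·4304·0.00164 = 0 + j7.059 Ω
  C: Z = 1/(jωC) = -j/(ω·C) = 0 - j8.971 Ω
Step 3 — Series combination: Z_total = R + L + C = 23.8 - j1.912 Ω = 23.88∠-4.6° Ω.
Step 4 — Source phasor: V = 240∠-13.5° V = 233.4 - j56.03 V.
Step 5 — Current: I = V / Z = 9.93 - j1.556 A = 10.05∠-8.9° A.
Step 6 — Complex power: S = V·I* = 2405 - j193.2 VA.
Step 7 — Real power: P = Re(S) = 2405 W.
Step 8 — Reactive power: Q = Im(S) = -193.2 VAR.
Step 9 — Apparent power: |S| = 2412 VA.
Step 10 — Power factor: PF = P/|S| = 0.9968 (leading).

(a) P = 2405 W  (b) Q = -193.2 VAR  (c) S = 2412 VA  (d) PF = 0.9968 (leading)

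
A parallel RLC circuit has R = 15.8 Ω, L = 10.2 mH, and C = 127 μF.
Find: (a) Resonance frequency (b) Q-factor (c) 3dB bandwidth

Step 1 — Resonance: ω₀ = 1/√(LC) = 1/√(0.0102·0.000127) = 878.6 rad/s.
Step 2 — f₀ = ω₀/(2π) = 139.8 Hz.
Step 3 — Parallel Q: Q = R/(ω₀L) = 15.8/(878.6·0.0102) = 1.763.
Step 4 — Bandwidth: Δω = ω₀/Q = 498.4 rad/s; BW = Δω/(2π) = 79.32 Hz.

(a) f₀ = 139.8 Hz  (b) Q = 1.763  (c) BW = 79.32 Hz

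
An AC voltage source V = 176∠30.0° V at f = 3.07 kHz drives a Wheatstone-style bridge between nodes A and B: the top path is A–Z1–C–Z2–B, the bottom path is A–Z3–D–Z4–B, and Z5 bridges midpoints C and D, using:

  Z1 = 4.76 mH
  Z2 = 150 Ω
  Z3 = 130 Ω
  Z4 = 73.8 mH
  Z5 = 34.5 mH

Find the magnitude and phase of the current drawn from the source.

Step 1 — Angular frequency: ω = 2π·f = 2π·3070 = 1.929e+04 rad/s.
Step 2 — Component impedances:
  Z1: Z = jωL = j·1.929e+04·0.00476 = 0 + j91.82 Ω
  Z2: Z = R = 150 Ω
  Z3: Z = R = 130 Ω
  Z4: Z = jωL = j·1.929e+04·0.0738 = 0 + j1424 Ω
  Z5: Z = jωL = j·1.929e+04·0.0345 = 0 + j665.5 Ω
Step 3 — Bridge requires nodal analysis (the Z5 bridge couples midpoints C and D, so the two paths cannot be reduced to a simple series/parallel combination). Setting node B to ground and injecting 1 A at node A, the 3-node admittance system at A, C, D solves to V_A = Z_AB = 136.8 + j86.78 Ω = 162∠32.4° Ω.
Step 4 — Source phasor: V = 176∠30.0° V = 152.4 + j88 V.
Step 5 — Ohm's law: I = V / Z_total = (152.4 + j88) / (136.8 + j86.78) = 1.085 - j0.04513 A.
Step 6 — Convert to polar: |I| = 1.086 A, ∠I = -2.4°.

I = 1.086∠-2.4° A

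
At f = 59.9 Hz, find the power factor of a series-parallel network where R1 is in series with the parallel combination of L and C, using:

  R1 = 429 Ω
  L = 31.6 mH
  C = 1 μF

Step 1 — Angular frequency: ω = 2π·f = 2π·59.9 = 376.4 rad/s.
Step 2 — Component impedances:
  R1: Z = R = 429 Ω
  L: Z = jωL = j·376.4·0.0316 = 0 + j11.89 Ω
  C: Z = 1/(jωC) = -j/(ω·C) = 0 - j2657 Ω
Step 3 — Parallel branch: L || C = 1/(1/L + 1/C) = 0 + j11.95 Ω.
Step 4 — Series with R1: Z_total = R1 + (L || C) = 429 + j11.95 Ω = 429.2∠1.6° Ω.
Step 5 — Power factor: PF = cos(φ) = Re(Z)/|Z| = 429/429.17 = 0.9996.
Step 6 — Type: Im(Z) = 11.95 ⇒ lagging (phase φ = 1.6°).

PF = 0.9996 (lagging, φ = 1.6°)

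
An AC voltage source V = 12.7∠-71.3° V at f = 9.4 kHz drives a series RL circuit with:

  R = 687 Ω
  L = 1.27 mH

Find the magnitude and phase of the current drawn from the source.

Step 1 — Angular frequency: ω = 2π·f = 2π·9400 = 5.906e+04 rad/s.
Step 2 — Component impedances:
  R: Z = R = 687 Ω
  L: Z = jωL = j·5.906e+04·0.00127 = 0 + j75.01 Ω
Step 3 — Series combination: Z_total = R + L = 687 + j75.01 Ω = 691.1∠6.2° Ω.
Step 4 — Source phasor: V = 12.7∠-71.3° V = 4.072 - j12.03 V.
Step 5 — Ohm's law: I = V / Z_total = (4.072 - j12.03) / (687 + j75.01) = 0.003968 - j0.01794 A.
Step 6 — Convert to polar: |I| = 0.01838 A, ∠I = -77.5°.

I = 0.01838∠-77.5° A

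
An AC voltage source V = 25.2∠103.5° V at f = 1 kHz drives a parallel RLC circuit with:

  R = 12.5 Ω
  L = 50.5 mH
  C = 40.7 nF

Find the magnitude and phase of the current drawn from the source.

Step 1 — Angular frequency: ω = 2π·f = 2π·1000 = 6283 rad/s.
Step 2 — Component impedances:
  R: Z = R = 12.5 Ω
  L: Z = jωL = j·6283·0.0505 = 0 + j317.3 Ω
  C: Z = 1/(jωC) = -j/(ω·C) = 0 - j3910 Ω
Step 3 — Parallel combination: 1/Z_total = 1/R + 1/L + 1/C; Z_total = 12.48 + j0.4519 Ω = 12.49∠2.1° Ω.
Step 4 — Source phasor: V = 25.2∠103.5° V = -5.883 + j24.5 V.
Step 5 — Ohm's law: I = V / Z_total = (-5.883 + j24.5) / (12.48 + j0.4519) = -0.3997 + j1.977 A.
Step 6 — Convert to polar: |I| = 2.017 A, ∠I = 101.4°.

I = 2.017∠101.4° A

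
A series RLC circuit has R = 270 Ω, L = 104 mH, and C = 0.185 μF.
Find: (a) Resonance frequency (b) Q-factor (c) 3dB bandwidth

Step 1 — Resonance condition Im(Z)=0 gives ω₀ = 1/√(LC).
Step 2 — ω₀ = 1/√(0.104·1.85e-07) = 7209 rad/s.
Step 3 — f₀ = ω₀/(2π) = 1147 Hz.
Step 4 — Series Q: Q = ω₀L/R = 7209·0.104/270 = 2.777.
Step 5 — 3dB bandwidth: Δω = ω₀/Q = 2596 rad/s; BW = Δω/(2π) = 413.2 Hz.

(a) f₀ = 1147 Hz  (b) Q = 2.777  (c) BW = 413.2 Hz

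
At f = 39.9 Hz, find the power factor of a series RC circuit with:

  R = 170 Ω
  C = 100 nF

Step 1 — Angular frequency: ω = 2π·f = 2π·39.9 = 250.7 rad/s.
Step 2 — Component impedances:
  R: Z = R = 170 Ω
  C: Z = 1/(jωC) = -j/(ω·C) = 0 - j3.989e+04 Ω
Step 3 — Series combination: Z_total = R + C = 170 - j3.989e+04 Ω = 3.989e+04∠-89.8° Ω.
Step 4 — Power factor: PF = cos(φ) = Re(Z)/|Z| = 170/3.989e+04 = 0.004262.
Step 5 — Type: Im(Z) = -3.989e+04 ⇒ leading (phase φ = -89.8°).

PF = 0.004262 (leading, φ = -89.8°)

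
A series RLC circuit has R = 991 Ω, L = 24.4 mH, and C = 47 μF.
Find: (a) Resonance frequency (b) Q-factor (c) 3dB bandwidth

Step 1 — Resonance: ω₀ = 1/√(LC) = 1/√(0.0244·4.7e-05) = 933.8 rad/s.
Step 2 — f₀ = ω₀/(2π) = 148.6 Hz.
Step 3 — Series Q: Q = ω₀L/R = 933.8·0.0244/991 = 0.02299.
Step 4 — Bandwidth: Δω = ω₀/Q = 4.061e+04 rad/s; BW = Δω/(2π) = 6464 Hz.

(a) f₀ = 148.6 Hz  (b) Q = 0.02299  (c) BW = 6464 Hz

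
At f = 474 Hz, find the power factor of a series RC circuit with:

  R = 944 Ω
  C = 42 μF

Step 1 — Angular frequency: ω = 2π·f = 2π·474 = 2978 rad/s.
Step 2 — Component impedances:
  R: Z = R = 944 Ω
  C: Z = 1/(jωC) = -j/(ω·C) = 0 - j7.995 Ω
Step 3 — Series combination: Z_total = R + C = 944 - j7.995 Ω = 944∠-0.5° Ω.
Step 4 — Power factor: PF = cos(φ) = Re(Z)/|Z| = 944/944 = 1.
Step 5 — Type: Im(Z) = -7.995 ⇒ leading (phase φ = -0.5°).

PF = 1 (leading, φ = -0.5°)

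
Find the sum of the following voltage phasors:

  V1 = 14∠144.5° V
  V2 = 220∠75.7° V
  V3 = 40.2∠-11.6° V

Step 1 — Convert each phasor to rectangular form:
  V1 = 14·(cos(144.5°) + j·sin(144.5°)) = -11.4 + j8.13 V
  V2 = 220·(cos(75.7°) + j·sin(75.7°)) = 54.34 + j213.2 V
  V3 = 40.2·(cos(-11.6°) + j·sin(-11.6°)) = 39.38 - j8.083 V
Step 2 — Sum components: V_total = 82.32 + j213.2 V.
Step 3 — Convert to polar: |V_total| = 228.6 V, ∠V_total = 68.9°.

V_total = 228.6∠68.9° V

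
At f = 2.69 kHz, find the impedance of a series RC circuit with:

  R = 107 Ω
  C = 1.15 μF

Step 1 — Angular frequency: ω = 2π·f = 2π·2690 = 1.69e+04 rad/s.
Step 2 — Component impedances:
  R: Z = R = 107 Ω
  C: Z = 1/(jωC) = -j/(ω·C) = 0 - j51.45 Ω
Step 3 — Series combination: Z_total = R + C = 107 - j51.45 Ω = 118.7∠-25.7° Ω.

Z = 107 - j51.45 Ω = 118.7∠-25.7° Ω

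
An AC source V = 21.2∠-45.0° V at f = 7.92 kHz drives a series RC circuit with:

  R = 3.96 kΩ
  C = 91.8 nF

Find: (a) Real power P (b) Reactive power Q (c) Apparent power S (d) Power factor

Step 1 — Angular frequency: ω = 2π·f = 2π·7920 = 4.976e+04 rad/s.
Step 2 — Component impedances:
  R: Z = R = 3960 Ω
  C: Z = 1/(jωC) = -j/(ω·C) = 0 - j218.9 Ω
Step 3 — Series combination: Z_total = R + C = 3960 - j218.9 Ω = 3966∠-3.2° Ω.
Step 4 — Source phasor: V = 21.2∠-45.0° V = 14.99 - j14.99 V.
Step 5 — Current: I = V / Z = 0.003983 - j0.003565 A = 0.005345∠-41.8° A.
Step 6 — Complex power: S = V·I* = 0.1131 - j0.006255 VA.
Step 7 — Real power: P = Re(S) = 0.1131 W.
Step 8 — Reactive power: Q = Im(S) = -0.006255 VAR.
Step 9 — Apparent power: |S| = 0.1133 VA.
Step 10 — Power factor: PF = P/|S| = 0.9985 (leading).

(a) P = 0.1131 W  (b) Q = -0.006255 VAR  (c) S = 0.1133 VA  (d) PF = 0.9985 (leading)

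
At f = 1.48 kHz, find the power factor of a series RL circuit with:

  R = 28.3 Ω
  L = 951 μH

Step 1 — Angular frequency: ω = 2π·f = 2π·1480 = 9299 rad/s.
Step 2 — Component impedances:
  R: Z = R = 28.3 Ω
  L: Z = jωL = j·9299·0.000951 = 0 + j8.843 Ω
Step 3 — Series combination: Z_total = R + L = 28.3 + j8.843 Ω = 29.65∠17.4° Ω.
Step 4 — Power factor: PF = cos(φ) = Re(Z)/|Z| = 28.3/29.65 = 0.9545.
Step 5 — Type: Im(Z) = 8.843 ⇒ lagging (phase φ = 17.4°).

PF = 0.9545 (lagging, φ = 17.4°)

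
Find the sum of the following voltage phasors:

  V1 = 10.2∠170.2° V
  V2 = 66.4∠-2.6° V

Step 1 — Convert each phasor to rectangular form:
  V1 = 10.2·(cos(170.2°) + j·sin(170.2°)) = -10.05 + j1.736 V
  V2 = 66.4·(cos(-2.6°) + j·sin(-2.6°)) = 66.33 - j3.012 V
Step 2 — Sum components: V_total = 56.28 - j1.276 V.
Step 3 — Convert to polar: |V_total| = 56.29 V, ∠V_total = -1.3°.

V_total = 56.29∠-1.3° V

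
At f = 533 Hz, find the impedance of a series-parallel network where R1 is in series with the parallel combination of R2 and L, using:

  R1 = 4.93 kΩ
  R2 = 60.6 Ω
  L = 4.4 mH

Step 1 — Angular frequency: ω = 2π·f = 2π·533 = 3349 rad/s.
Step 2 — Component impedances:
  R1: Z = R = 4930 Ω
  R2: Z = R = 60.6 Ω
  L: Z = jωL = j·3349·0.0044 = 0 + j14.74 Ω
Step 3 — Parallel branch: R2 || L = 1/(1/R2 + 1/L) = 3.383 + j13.91 Ω.
Step 4 — Series with R1: Z_total = R1 + (R2 || L) = 4933 + j13.91 Ω = 4933∠0.2° Ω.

Z = 4933 + j13.91 Ω = 4933∠0.2° Ω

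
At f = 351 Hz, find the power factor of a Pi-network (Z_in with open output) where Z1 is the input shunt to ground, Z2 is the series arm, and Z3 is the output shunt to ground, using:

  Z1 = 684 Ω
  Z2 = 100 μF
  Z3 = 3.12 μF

Step 1 — Angular frequency: ω = 2π·f = 2π·351 = 2205 rad/s.
Step 2 — Component impedances:
  Z1: Z = R = 684 Ω
  Z2: Z = 1/(jωC) = -j/(ω·C) = 0 - j4.534 Ω
  Z3: Z = 1/(jωC) = -j/(ω·C) = 0 - j145.3 Ω
Step 3 — With open output, the series arm Z2 and the output shunt Z3 appear in series to ground: Z2 + Z3 = 0 - j149.9 Ω.
Step 4 — Parallel with input shunt Z1: Z_in = Z1 || (Z2 + Z3) = 31.33 - j143 Ω = 146.4∠-77.6° Ω.
Step 5 — Power factor: PF = cos(φ) = Re(Z)/|Z| = 31.33/146.4 = 0.214.
Step 6 — Type: Im(Z) = -143 ⇒ leading (phase φ = -77.6°).

PF = 0.214 (leading, φ = -77.6°)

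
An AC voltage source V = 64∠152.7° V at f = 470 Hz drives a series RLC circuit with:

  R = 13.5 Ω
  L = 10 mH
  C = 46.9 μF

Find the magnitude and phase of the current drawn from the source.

Step 1 — Angular frequency: ω = 2π·f = 2π·470 = 2953 rad/s.
Step 2 — Component impedances:
  R: Z = R = 13.5 Ω
  L: Z = jωL = j·2953·0.01 = 0 + j29.53 Ω
  C: Z = 1/(jωC) = -j/(ω·C) = 0 - j7.22 Ω
Step 3 — Series combination: Z_total = R + L + C = 13.5 + j22.31 Ω = 26.08∠58.8° Ω.
Step 4 — Source phasor: V = 64∠152.7° V = -56.87 + j29.35 V.
Step 5 — Ohm's law: I = V / Z_total = (-56.87 + j29.35) / (13.5 + j22.31) = -0.166 + j2.449 A.
Step 6 — Convert to polar: |I| = 2.454 A, ∠I = 93.9°.

I = 2.454∠93.9° A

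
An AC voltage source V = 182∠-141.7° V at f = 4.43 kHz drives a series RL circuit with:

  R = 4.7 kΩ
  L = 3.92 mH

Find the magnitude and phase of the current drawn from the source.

Step 1 — Angular frequency: ω = 2π·f = 2π·4430 = 2.783e+04 rad/s.
Step 2 — Component impedances:
  R: Z = R = 4700 Ω
  L: Z = jωL = j·2.783e+04·0.00392 = 0 + j109.1 Ω
Step 3 — Series combination: Z_total = R + L = 4700 + j109.1 Ω = 4701∠1.3° Ω.
Step 4 — Source phasor: V = 182∠-141.7° V = -142.8 - j112.8 V.
Step 5 — Ohm's law: I = V / Z_total = (-142.8 - j112.8) / (4700 + j109.1) = -0.03093 - j0.02328 A.
Step 6 — Convert to polar: |I| = 0.03871 A, ∠I = -143.0°.

I = 0.03871∠-143.0° A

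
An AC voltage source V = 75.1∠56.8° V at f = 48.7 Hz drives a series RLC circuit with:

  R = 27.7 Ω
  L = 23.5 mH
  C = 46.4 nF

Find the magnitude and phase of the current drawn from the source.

Step 1 — Angular frequency: ω = 2π·f = 2π·48.7 = 306 rad/s.
Step 2 — Component impedances:
  R: Z = R = 27.7 Ω
  L: Z = jωL = j·306·0.0235 = 0 + j7.191 Ω
  C: Z = 1/(jωC) = -j/(ω·C) = 0 - j7.043e+04 Ω
Step 3 — Series combination: Z_total = R + L + C = 27.7 - j7.043e+04 Ω = 7.043e+04∠-90.0° Ω.
Step 4 — Source phasor: V = 75.1∠56.8° V = 41.12 + j62.84 V.
Step 5 — Ohm's law: I = V / Z_total = (41.12 + j62.84) / (27.7 - j7.043e+04) = -0.0008921 + j0.0005843 A.
Step 6 — Convert to polar: |I| = 0.001066 A, ∠I = 146.8°.

I = 0.001066∠146.8° A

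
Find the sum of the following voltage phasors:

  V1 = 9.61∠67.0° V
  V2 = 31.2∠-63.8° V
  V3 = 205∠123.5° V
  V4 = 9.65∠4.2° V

Step 1 — Convert each phasor to rectangular form:
  V1 = 9.61·(cos(67.0°) + j·sin(67.0°)) = 3.755 + j8.846 V
  V2 = 31.2·(cos(-63.8°) + j·sin(-63.8°)) = 13.77 - j27.99 V
  V3 = 205·(cos(123.5°) + j·sin(123.5°)) = -113.1 + j170.9 V
  V4 = 9.65·(cos(4.2°) + j·sin(4.2°)) = 9.624 + j0.7067 V
Step 2 — Sum components: V_total = -85.99 + j152.5 V.
Step 3 — Convert to polar: |V_total| = 175.1 V, ∠V_total = 119.4°.

V_total = 175.1∠119.4° V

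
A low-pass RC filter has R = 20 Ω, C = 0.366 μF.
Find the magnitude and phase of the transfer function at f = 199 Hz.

Step 1 — Angular frequency: ω = 2π·199 = 1250 rad/s.
Step 2 — Transfer function: H(jω) = 1/(1 + jωRC).
Step 3 — Denominator: 1 + jωRC = 1 + j·1250·20·3.66e-07 = 1 + j0.009153.
Step 4 — H = 0.9999 - j0.009152.
Step 5 — Magnitude: |H| = 1 (-0.0 dB); phase: φ = -0.5°.

|H| = 1 (-0.0 dB), φ = -0.5°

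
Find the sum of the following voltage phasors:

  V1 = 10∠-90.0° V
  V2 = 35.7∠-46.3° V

Step 1 — Convert each phasor to rectangular form:
  V1 = 10·(cos(-90.0°) + j·sin(-90.0°)) = 0 - j10 V
  V2 = 35.7·(cos(-46.3°) + j·sin(-46.3°)) = 24.66 - j25.81 V
Step 2 — Sum components: V_total = 24.66 - j35.81 V.
Step 3 — Convert to polar: |V_total| = 43.48 V, ∠V_total = -55.4°.

V_total = 43.48∠-55.4° V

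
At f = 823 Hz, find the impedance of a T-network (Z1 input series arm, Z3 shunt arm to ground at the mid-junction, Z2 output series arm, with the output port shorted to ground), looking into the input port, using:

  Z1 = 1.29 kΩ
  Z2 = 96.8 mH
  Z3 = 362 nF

Step 1 — Angular frequency: ω = 2π·f = 2π·823 = 5171 rad/s.
Step 2 — Component impedances:
  Z1: Z = R = 1290 Ω
  Z2: Z = jωL = j·5171·0.0968 = 0 + j500.6 Ω
  Z3: Z = 1/(jωC) = -j/(ω·C) = 0 - j534.2 Ω
Step 3 — With the output port shorted to ground, the output series arm Z2 runs from the junction to ground; the shunt arm Z3 also runs from the junction to ground. They appear in parallel: Z3 || Z2 = 0 + j7946 Ω.
Step 4 — Series with input arm Z1: Z_in = Z1 + (Z3 || Z2) = 1290 + j7946 Ω = 8050∠80.8° Ω.

Z = 1290 + j7946 Ω = 8050∠80.8° Ω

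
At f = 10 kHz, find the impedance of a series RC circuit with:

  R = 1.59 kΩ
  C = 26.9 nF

Step 1 — Angular frequency: ω = 2π·f = 2π·1e+04 = 6.283e+04 rad/s.
Step 2 — Component impedances:
  R: Z = R = 1590 Ω
  C: Z = 1/(jωC) = -j/(ω·C) = 0 - j591.7 Ω
Step 3 — Series combination: Z_total = R + C = 1590 - j591.7 Ω = 1697∠-20.4° Ω.

Z = 1590 - j591.7 Ω = 1697∠-20.4° Ω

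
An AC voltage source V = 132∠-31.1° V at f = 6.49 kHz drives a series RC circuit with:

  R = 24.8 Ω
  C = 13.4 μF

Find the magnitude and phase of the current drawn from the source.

Step 1 — Angular frequency: ω = 2π·f = 2π·6490 = 4.078e+04 rad/s.
Step 2 — Component impedances:
  R: Z = R = 24.8 Ω
  C: Z = 1/(jωC) = -j/(ω·C) = 0 - j1.83 Ω
Step 3 — Series combination: Z_total = R + C = 24.8 - j1.83 Ω = 24.87∠-4.2° Ω.
Step 4 — Source phasor: V = 132∠-31.1° V = 113 - j68.18 V.
Step 5 — Ohm's law: I = V / Z_total = (113 - j68.18) / (24.8 - j1.83) = 4.735 - j2.4 A.
Step 6 — Convert to polar: |I| = 5.308 A, ∠I = -26.9°.

I = 5.308∠-26.9° A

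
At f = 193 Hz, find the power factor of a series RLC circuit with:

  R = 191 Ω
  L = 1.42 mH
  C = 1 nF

Step 1 — Angular frequency: ω = 2π·f = 2π·193 = 1213 rad/s.
Step 2 — Component impedances:
  R: Z = R = 191 Ω
  L: Z = jωL = j·1213·0.00142 = 0 + j1.722 Ω
  C: Z = 1/(jωC) = -j/(ω·C) = 0 - j8.246e+05 Ω
Step 3 — Series combination: Z_total = R + L + C = 191 - j8.246e+05 Ω = 8.246e+05∠-90.0° Ω.
Step 4 — Power factor: PF = cos(φ) = Re(Z)/|Z| = 191/8.246e+05 = 0.0002316.
Step 5 — Type: Im(Z) = -8.246e+05 ⇒ leading (phase φ = -90.0°).

PF = 0.0002316 (leading, φ = -90.0°)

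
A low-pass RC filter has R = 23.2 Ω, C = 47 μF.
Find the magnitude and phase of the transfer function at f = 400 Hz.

Step 1 — Angular frequency: ω = 2π·400 = 2513 rad/s.
Step 2 — Transfer function: H(jω) = 1/(1 + jωRC).
Step 3 — Denominator: 1 + jωRC = 1 + j·2513·23.2·4.7e-05 = 1 + j2.74.
Step 4 — H = 0.1175 - j0.322.
Step 5 — Magnitude: |H| = 0.3428 (-9.3 dB); phase: φ = -70.0°.

|H| = 0.3428 (-9.3 dB), φ = -70.0°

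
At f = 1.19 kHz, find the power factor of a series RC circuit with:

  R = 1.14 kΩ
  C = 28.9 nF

Step 1 — Angular frequency: ω = 2π·f = 2π·1190 = 7477 rad/s.
Step 2 — Component impedances:
  R: Z = R = 1140 Ω
  C: Z = 1/(jωC) = -j/(ω·C) = 0 - j4628 Ω
Step 3 — Series combination: Z_total = R + C = 1140 - j4628 Ω = 4766∠-76.2° Ω.
Step 4 — Power factor: PF = cos(φ) = Re(Z)/|Z| = 1140/4766 = 0.2392.
Step 5 — Type: Im(Z) = -4628 ⇒ leading (phase φ = -76.2°).

PF = 0.2392 (leading, φ = -76.2°)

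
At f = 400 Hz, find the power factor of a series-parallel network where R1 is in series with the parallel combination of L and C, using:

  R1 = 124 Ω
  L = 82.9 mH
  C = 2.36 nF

Step 1 — Angular frequency: ω = 2π·f = 2π·400 = 2513 rad/s.
Step 2 — Component impedances:
  R1: Z = R = 124 Ω
  L: Z = jωL = j·2513·0.0829 = 0 + j208.4 Ω
  C: Z = 1/(jωC) = -j/(ω·C) = 0 - j1.686e+05 Ω
Step 3 — Parallel branch: L || C = 1/(1/L + 1/C) = 0 + j208.6 Ω.
Step 4 — Series with R1: Z_total = R1 + (L || C) = 124 + j208.6 Ω = 242.7∠59.3° Ω.
Step 5 — Power factor: PF = cos(φ) = Re(Z)/|Z| = 124/242.68 = 0.511.
Step 6 — Type: Im(Z) = 208.6 ⇒ lagging (phase φ = 59.3°).

PF = 0.511 (lagging, φ = 59.3°)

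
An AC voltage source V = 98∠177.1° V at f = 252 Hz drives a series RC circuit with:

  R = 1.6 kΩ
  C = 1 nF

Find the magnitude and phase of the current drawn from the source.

Step 1 — Angular frequency: ω = 2π·f = 2π·252 = 1583 rad/s.
Step 2 — Component impedances:
  R: Z = R = 1600 Ω
  C: Z = 1/(jωC) = -j/(ω·C) = 0 - j6.316e+05 Ω
Step 3 — Series combination: Z_total = R + C = 1600 - j6.316e+05 Ω = 6.316e+05∠-89.9° Ω.
Step 4 — Source phasor: V = 98∠177.1° V = -97.87 + j4.958 V.
Step 5 — Ohm's law: I = V / Z_total = (-97.87 + j4.958) / (1600 - j6.316e+05) = -8.243e-06 - j0.0001549 A.
Step 6 — Convert to polar: |I| = 0.0001552 A, ∠I = -93.0°.

I = 0.0001552∠-93.0° A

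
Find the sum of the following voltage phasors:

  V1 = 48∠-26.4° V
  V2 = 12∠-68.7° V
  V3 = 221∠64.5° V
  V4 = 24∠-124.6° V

Step 1 — Convert each phasor to rectangular form:
  V1 = 48·(cos(-26.4°) + j·sin(-26.4°)) = 42.99 - j21.34 V
  V2 = 12·(cos(-68.7°) + j·sin(-68.7°)) = 4.359 - j11.18 V
  V3 = 221·(cos(64.5°) + j·sin(64.5°)) = 95.14 + j199.5 V
  V4 = 24·(cos(-124.6°) + j·sin(-124.6°)) = -13.63 - j19.76 V
Step 2 — Sum components: V_total = 128.9 + j147.2 V.
Step 3 — Convert to polar: |V_total| = 195.6 V, ∠V_total = 48.8°.

V_total = 195.6∠48.8° V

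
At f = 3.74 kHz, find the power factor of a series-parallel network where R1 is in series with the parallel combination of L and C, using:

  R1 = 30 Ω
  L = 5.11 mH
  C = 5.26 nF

Step 1 — Angular frequency: ω = 2π·f = 2π·3740 = 2.35e+04 rad/s.
Step 2 — Component impedances:
  R1: Z = R = 30 Ω
  L: Z = jωL = j·2.35e+04·0.00511 = 0 + j120.1 Ω
  C: Z = 1/(jωC) = -j/(ω·C) = 0 - j8090 Ω
Step 3 — Parallel branch: L || C = 1/(1/L + 1/C) = 0 + j121.9 Ω.
Step 4 — Series with R1: Z_total = R1 + (L || C) = 30 + j121.9 Ω = 125.5∠76.2° Ω.
Step 5 — Power factor: PF = cos(φ) = Re(Z)/|Z| = 30/125.5 = 0.239.
Step 6 — Type: Im(Z) = 121.9 ⇒ lagging (phase φ = 76.2°).

PF = 0.239 (lagging, φ = 76.2°)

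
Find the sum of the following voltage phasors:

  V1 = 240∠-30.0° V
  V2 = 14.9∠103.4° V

Step 1 — Convert each phasor to rectangular form:
  V1 = 240·(cos(-30.0°) + j·sin(-30.0°)) = 207.8 - j120 V
  V2 = 14.9·(cos(103.4°) + j·sin(103.4°)) = -3.453 + j14.49 V
Step 2 — Sum components: V_total = 204.4 - j105.5 V.
Step 3 — Convert to polar: |V_total| = 230 V, ∠V_total = -27.3°.

V_total = 230∠-27.3° V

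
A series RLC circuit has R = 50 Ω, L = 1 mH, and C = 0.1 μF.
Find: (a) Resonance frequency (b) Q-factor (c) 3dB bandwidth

Step 1 — Resonance condition Im(Z)=0 gives ω₀ = 1/√(LC).
Step 2 — ω₀ = 1/√(0.001·1e-07) = 1e+05 rad/s.
Step 3 — f₀ = ω₀/(2π) = 1.592e+04 Hz.
Step 4 — Series Q: Q = ω₀L/R = 1e+05·0.001/50 = 2.
Step 5 — 3dB bandwidth: Δω = ω₀/Q = 5e+04 rad/s; BW = Δω/(2π) = 7958 Hz.

(a) f₀ = 1.592e+04 Hz  (b) Q = 2  (c) BW = 7958 Hz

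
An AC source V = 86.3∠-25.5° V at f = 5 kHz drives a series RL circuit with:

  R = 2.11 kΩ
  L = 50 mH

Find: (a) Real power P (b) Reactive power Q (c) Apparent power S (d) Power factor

Step 1 — Angular frequency: ω = 2π·f = 2π·5000 = 3.142e+04 rad/s.
Step 2 — Component impedances:
  R: Z = R = 2110 Ω
  L: Z = jωL = j·3.142e+04·0.05 = 0 + j1571 Ω
Step 3 — Series combination: Z_total = R + L = 2110 + j1571 Ω = 2630∠36.7° Ω.
Step 4 — Source phasor: V = 86.3∠-25.5° V = 77.89 - j37.15 V.
Step 5 — Current: I = V / Z = 0.01532 - j0.02901 A = 0.03281∠-62.2° A.
Step 6 — Complex power: S = V·I* = 2.271 + j1.691 VA.
Step 7 — Real power: P = Re(S) = 2.271 W.
Step 8 — Reactive power: Q = Im(S) = 1.691 VAR.
Step 9 — Apparent power: |S| = 2.831 VA.
Step 10 — Power factor: PF = P/|S| = 0.8021 (lagging).

(a) P = 2.271 W  (b) Q = 1.691 VAR  (c) S = 2.831 VA  (d) PF = 0.8021 (lagging)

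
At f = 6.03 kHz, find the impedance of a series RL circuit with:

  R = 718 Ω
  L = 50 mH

Step 1 — Angular frequency: ω = 2π·f = 2π·6030 = 3.789e+04 rad/s.
Step 2 — Component impedances:
  R: Z = R = 718 Ω
  L: Z = jωL = j·3.789e+04·0.05 = 0 + j1894 Ω
Step 3 — Series combination: Z_total = R + L = 718 + j1894 Ω = 2026∠69.2° Ω.

Z = 718 + j1894 Ω = 2026∠69.2° Ω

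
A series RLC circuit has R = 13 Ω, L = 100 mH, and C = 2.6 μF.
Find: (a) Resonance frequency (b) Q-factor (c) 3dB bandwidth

Step 1 — Resonance condition Im(Z)=0 gives ω₀ = 1/√(LC).
Step 2 — ω₀ = 1/√(0.1·2.6e-06) = 1961 rad/s.
Step 3 — f₀ = ω₀/(2π) = 312.1 Hz.
Step 4 — Series Q: Q = ω₀L/R = 1961·0.1/13 = 15.09.
Step 5 — 3dB bandwidth: Δω = ω₀/Q = 130 rad/s; BW = Δω/(2π) = 20.69 Hz.

(a) f₀ = 312.1 Hz  (b) Q = 15.09  (c) BW = 20.69 Hz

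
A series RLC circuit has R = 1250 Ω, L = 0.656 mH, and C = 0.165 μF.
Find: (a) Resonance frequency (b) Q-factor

Step 1 — Resonance condition Im(Z)=0 gives ω₀ = 1/√(LC).
Step 2 — ω₀ = 1/√(0.000656·1.65e-07) = 9.612e+04 rad/s.
Step 3 — f₀ = ω₀/(2π) = 1.53e+04 Hz.
Step 4 — Series Q: Q = ω₀L/R = 9.612e+04·0.000656/1250 = 0.05044.

(a) f₀ = 1.53e+04 Hz  (b) Q = 0.05044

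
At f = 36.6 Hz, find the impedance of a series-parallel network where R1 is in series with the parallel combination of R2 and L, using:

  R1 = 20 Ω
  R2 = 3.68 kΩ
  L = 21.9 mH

Step 1 — Angular frequency: ω = 2π·f = 2π·36.6 = 230 rad/s.
Step 2 — Component impedances:
  R1: Z = R = 20 Ω
  R2: Z = R = 3680 Ω
  L: Z = jωL = j·230·0.0219 = 0 + j5.036 Ω
Step 3 — Parallel branch: R2 || L = 1/(1/R2 + 1/L) = 0.006892 + j5.036 Ω.
Step 4 — Series with R1: Z_total = R1 + (R2 || L) = 20.01 + j5.036 Ω = 20.63∠14.1° Ω.

Z = 20.01 + j5.036 Ω = 20.63∠14.1° Ω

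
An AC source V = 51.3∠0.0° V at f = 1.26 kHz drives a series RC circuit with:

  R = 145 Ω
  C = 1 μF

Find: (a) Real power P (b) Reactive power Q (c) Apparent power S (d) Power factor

Step 1 — Angular frequency: ω = 2π·f = 2π·1260 = 7917 rad/s.
Step 2 — Component impedances:
  R: Z = R = 145 Ω
  C: Z = 1/(jωC) = -j/(ω·C) = 0 - j126.3 Ω
Step 3 — Series combination: Z_total = R + C = 145 - j126.3 Ω = 192.3∠-41.1° Ω.
Step 4 — Source phasor: V = 51.3∠0.0° V = 51.3 V.
Step 5 — Current: I = V / Z = 0.2011 + j0.1752 A = 0.2668∠41.1° A.
Step 6 — Complex power: S = V·I* = 10.32 - j8.989 VA.
Step 7 — Real power: P = Re(S) = 10.32 W.
Step 8 — Reactive power: Q = Im(S) = -8.989 VAR.
Step 9 — Apparent power: |S| = 13.69 VA.
Step 10 — Power factor: PF = P/|S| = 0.754 (leading).

(a) P = 10.32 W  (b) Q = -8.989 VAR  (c) S = 13.69 VA  (d) PF = 0.754 (leading)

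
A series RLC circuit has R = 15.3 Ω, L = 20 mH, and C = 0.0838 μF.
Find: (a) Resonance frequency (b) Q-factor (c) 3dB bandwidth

Step 1 — Resonance condition Im(Z)=0 gives ω₀ = 1/√(LC).
Step 2 — ω₀ = 1/√(0.02·8.38e-08) = 2.443e+04 rad/s.
Step 3 — f₀ = ω₀/(2π) = 3888 Hz.
Step 4 — Series Q: Q = ω₀L/R = 2.443e+04·0.02/15.3 = 31.93.
Step 5 — 3dB bandwidth: Δω = ω₀/Q = 765 rad/s; BW = Δω/(2π) = 121.8 Hz.

(a) f₀ = 3888 Hz  (b) Q = 31.93  (c) BW = 121.8 Hz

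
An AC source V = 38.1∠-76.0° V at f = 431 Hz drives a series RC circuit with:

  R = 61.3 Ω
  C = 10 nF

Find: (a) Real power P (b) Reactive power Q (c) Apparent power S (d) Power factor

Step 1 — Angular frequency: ω = 2π·f = 2π·431 = 2708 rad/s.
Step 2 — Component impedances:
  R: Z = R = 61.3 Ω
  C: Z = 1/(jωC) = -j/(ω·C) = 0 - j3.693e+04 Ω
Step 3 — Series combination: Z_total = R + C = 61.3 - j3.693e+04 Ω = 3.693e+04∠-89.9° Ω.
Step 4 — Source phasor: V = 38.1∠-76.0° V = 9.217 - j36.97 V.
Step 5 — Current: I = V / Z = 0.001002 + j0.0002479 A = 0.001032∠13.9° A.
Step 6 — Complex power: S = V·I* = 6.526e-05 - j0.03931 VA.
Step 7 — Real power: P = Re(S) = 6.526e-05 W.
Step 8 — Reactive power: Q = Im(S) = -0.03931 VAR.
Step 9 — Apparent power: |S| = 0.03931 VA.
Step 10 — Power factor: PF = P/|S| = 0.00166 (leading).

(a) P = 6.526e-05 W  (b) Q = -0.03931 VAR  (c) S = 0.03931 VA  (d) PF = 0.00166 (leading)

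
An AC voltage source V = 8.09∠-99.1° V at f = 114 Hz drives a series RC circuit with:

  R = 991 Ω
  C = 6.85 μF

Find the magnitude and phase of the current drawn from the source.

Step 1 — Angular frequency: ω = 2π·f = 2π·114 = 716.3 rad/s.
Step 2 — Component impedances:
  R: Z = R = 991 Ω
  C: Z = 1/(jωC) = -j/(ω·C) = 0 - j203.8 Ω
Step 3 — Series combination: Z_total = R + C = 991 - j203.8 Ω = 1012∠-11.6° Ω.
Step 4 — Source phasor: V = 8.09∠-99.1° V = -1.279 - j7.988 V.
Step 5 — Ohm's law: I = V / Z_total = (-1.279 - j7.988) / (991 - j203.8) = 0.0003518 - j0.007988 A.
Step 6 — Convert to polar: |I| = 0.007996 A, ∠I = -87.5°.

I = 0.007996∠-87.5° A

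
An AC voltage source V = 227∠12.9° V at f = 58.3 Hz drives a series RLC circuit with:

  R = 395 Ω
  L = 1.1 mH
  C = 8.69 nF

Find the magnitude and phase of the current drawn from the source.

Step 1 — Angular frequency: ω = 2π·f = 2π·58.3 = 366.3 rad/s.
Step 2 — Component impedances:
  R: Z = R = 395 Ω
  L: Z = jωL = j·366.3·0.0011 = 0 + j0.4029 Ω
  C: Z = 1/(jωC) = -j/(ω·C) = 0 - j3.141e+05 Ω
Step 3 — Series combination: Z_total = R + L + C = 395 - j3.141e+05 Ω = 3.141e+05∠-89.9° Ω.
Step 4 — Source phasor: V = 227∠12.9° V = 221.3 + j50.68 V.
Step 5 — Ohm's law: I = V / Z_total = (221.3 + j50.68) / (395 - j3.141e+05) = -0.0001604 + j0.0007046 A.
Step 6 — Convert to polar: |I| = 0.0007226 A, ∠I = 102.8°.

I = 0.0007226∠102.8° A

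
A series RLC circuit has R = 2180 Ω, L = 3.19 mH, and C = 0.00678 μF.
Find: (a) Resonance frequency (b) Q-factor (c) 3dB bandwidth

Step 1 — Resonance condition Im(Z)=0 gives ω₀ = 1/√(LC).
Step 2 — ω₀ = 1/√(0.00319·6.78e-09) = 2.15e+05 rad/s.
Step 3 — f₀ = ω₀/(2π) = 3.422e+04 Hz.
Step 4 — Series Q: Q = ω₀L/R = 2.15e+05·0.00319/2180 = 0.3146.
Step 5 — 3dB bandwidth: Δω = ω₀/Q = 6.834e+05 rad/s; BW = Δω/(2π) = 1.088e+05 Hz.

(a) f₀ = 3.422e+04 Hz  (b) Q = 0.3146  (c) BW = 1.088e+05 Hz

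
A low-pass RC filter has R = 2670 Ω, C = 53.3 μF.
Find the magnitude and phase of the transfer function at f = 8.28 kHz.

Step 1 — Angular frequency: ω = 2π·8280 = 5.202e+04 rad/s.
Step 2 — Transfer function: H(jω) = 1/(1 + jωRC).
Step 3 — Denominator: 1 + jωRC = 1 + j·5.202e+04·2670·5.33e-05 = 1 + j7404.
Step 4 — H = 1.824e-08 - j0.0001351.
Step 5 — Magnitude: |H| = 0.0001351 (-77.4 dB); phase: φ = -90.0°.

|H| = 0.0001351 (-77.4 dB), φ = -90.0°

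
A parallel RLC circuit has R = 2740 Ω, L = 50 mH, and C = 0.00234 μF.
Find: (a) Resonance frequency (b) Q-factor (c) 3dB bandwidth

Step 1 — Resonance: ω₀ = 1/√(LC) = 1/√(0.05·2.34e-09) = 9.245e+04 rad/s.
Step 2 — f₀ = ω₀/(2π) = 1.471e+04 Hz.
Step 3 — Parallel Q: Q = R/(ω₀L) = 2740/(9.245e+04·0.05) = 0.5928.
Step 4 — Bandwidth: Δω = ω₀/Q = 1.56e+05 rad/s; BW = Δω/(2π) = 2.482e+04 Hz.

(a) f₀ = 1.471e+04 Hz  (b) Q = 0.5928  (c) BW = 2.482e+04 Hz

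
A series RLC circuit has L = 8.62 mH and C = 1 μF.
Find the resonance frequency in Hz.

Step 1 — Resonance condition Im(Z)=0 gives ω₀ = 1/√(LC).
Step 2 — ω₀ = 1/√(0.00862·1e-06) = 1.077e+04 rad/s.
Step 3 — f₀ = ω₀/(2π) = 1714 Hz.

f₀ = 1714 Hz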